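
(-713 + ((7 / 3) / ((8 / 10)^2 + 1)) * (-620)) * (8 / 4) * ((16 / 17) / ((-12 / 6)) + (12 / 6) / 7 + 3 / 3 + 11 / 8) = -136358305 / 19516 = -6987.00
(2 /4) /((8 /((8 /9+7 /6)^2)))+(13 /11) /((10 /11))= 40541 /25920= 1.56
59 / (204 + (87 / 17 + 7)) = 1003 / 3674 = 0.27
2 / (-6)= -1 / 3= -0.33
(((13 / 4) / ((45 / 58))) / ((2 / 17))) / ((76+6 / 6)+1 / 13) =83317 / 180360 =0.46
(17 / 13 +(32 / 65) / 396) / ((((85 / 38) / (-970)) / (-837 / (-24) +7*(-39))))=135163.57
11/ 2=5.50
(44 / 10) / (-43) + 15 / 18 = 943 / 1290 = 0.73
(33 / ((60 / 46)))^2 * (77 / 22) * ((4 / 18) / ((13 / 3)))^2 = 448063 / 76050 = 5.89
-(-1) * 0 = 0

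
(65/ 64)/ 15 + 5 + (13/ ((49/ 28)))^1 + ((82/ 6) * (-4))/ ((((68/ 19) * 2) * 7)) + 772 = 17899243/ 22848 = 783.41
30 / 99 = 10 / 33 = 0.30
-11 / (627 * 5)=-0.00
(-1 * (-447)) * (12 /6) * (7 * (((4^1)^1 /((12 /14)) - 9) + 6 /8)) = -44849 /2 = -22424.50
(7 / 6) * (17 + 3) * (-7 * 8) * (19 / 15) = -14896 / 9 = -1655.11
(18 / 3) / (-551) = -6 / 551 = -0.01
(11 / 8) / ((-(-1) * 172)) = 11 / 1376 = 0.01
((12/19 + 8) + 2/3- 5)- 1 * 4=17/57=0.30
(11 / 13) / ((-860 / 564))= -1551 / 2795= -0.55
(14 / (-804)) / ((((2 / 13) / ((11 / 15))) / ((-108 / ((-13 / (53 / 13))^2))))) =648879 / 735995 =0.88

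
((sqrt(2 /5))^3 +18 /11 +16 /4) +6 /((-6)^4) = 2*sqrt(10) /25 +13403 /2376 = 5.89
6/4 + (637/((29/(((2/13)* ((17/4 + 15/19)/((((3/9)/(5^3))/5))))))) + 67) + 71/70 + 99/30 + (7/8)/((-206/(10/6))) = 3051418381009/95345040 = 32003.96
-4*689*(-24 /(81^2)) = 22048 /2187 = 10.08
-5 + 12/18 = -13/3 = -4.33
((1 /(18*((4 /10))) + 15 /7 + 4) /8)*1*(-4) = -3.14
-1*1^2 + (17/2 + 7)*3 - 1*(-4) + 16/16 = 101/2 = 50.50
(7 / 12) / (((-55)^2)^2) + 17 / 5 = 3.40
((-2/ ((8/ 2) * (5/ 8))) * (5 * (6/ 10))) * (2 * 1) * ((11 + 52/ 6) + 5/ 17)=-8144/ 85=-95.81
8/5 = 1.60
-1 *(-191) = 191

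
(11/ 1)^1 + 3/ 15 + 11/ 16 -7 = 391/ 80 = 4.89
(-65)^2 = 4225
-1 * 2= -2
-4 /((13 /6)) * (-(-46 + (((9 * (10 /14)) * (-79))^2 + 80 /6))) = 303274184 /637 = 476097.62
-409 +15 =-394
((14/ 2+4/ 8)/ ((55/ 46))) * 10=690/ 11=62.73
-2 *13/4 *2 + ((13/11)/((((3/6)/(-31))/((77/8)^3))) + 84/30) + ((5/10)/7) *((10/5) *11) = -585477127/8960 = -65343.43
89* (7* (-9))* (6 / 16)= -16821 / 8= -2102.62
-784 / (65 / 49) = -38416 / 65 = -591.02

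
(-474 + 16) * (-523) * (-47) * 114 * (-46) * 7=413262261384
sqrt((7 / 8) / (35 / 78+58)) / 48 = sqrt(1244607) / 437664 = 0.00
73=73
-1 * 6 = -6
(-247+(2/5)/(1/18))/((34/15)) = -3597/34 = -105.79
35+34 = 69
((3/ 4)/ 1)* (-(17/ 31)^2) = -867/ 3844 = -0.23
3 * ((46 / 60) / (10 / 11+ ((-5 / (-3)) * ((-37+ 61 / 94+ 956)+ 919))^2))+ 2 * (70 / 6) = 106485471308504 / 4563663008175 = 23.33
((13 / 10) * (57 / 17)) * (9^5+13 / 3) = 4375852 / 17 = 257403.06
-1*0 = 0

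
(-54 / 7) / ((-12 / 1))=9 / 14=0.64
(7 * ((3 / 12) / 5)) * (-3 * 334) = -3507 / 10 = -350.70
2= 2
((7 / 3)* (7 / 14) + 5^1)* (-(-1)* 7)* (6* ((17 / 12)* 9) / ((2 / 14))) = 92463 / 4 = 23115.75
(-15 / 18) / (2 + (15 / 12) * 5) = -0.10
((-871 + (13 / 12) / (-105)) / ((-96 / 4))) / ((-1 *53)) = -1097473 / 1602720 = -0.68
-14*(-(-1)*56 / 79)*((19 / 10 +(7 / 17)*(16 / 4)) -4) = 30184 / 6715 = 4.50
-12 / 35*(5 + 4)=-108 / 35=-3.09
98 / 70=7 / 5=1.40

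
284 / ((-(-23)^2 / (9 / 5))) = -2556 / 2645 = -0.97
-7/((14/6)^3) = -27/49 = -0.55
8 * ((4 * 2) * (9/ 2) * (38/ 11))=10944/ 11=994.91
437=437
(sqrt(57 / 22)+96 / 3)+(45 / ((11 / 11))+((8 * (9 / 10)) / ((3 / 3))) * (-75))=-463+sqrt(1254) / 22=-461.39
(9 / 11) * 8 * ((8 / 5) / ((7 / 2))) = 1152 / 385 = 2.99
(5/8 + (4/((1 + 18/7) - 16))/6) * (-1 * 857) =-1022401/2088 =-489.66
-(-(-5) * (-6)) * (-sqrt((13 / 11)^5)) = -5070 * sqrt(143) / 1331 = -45.55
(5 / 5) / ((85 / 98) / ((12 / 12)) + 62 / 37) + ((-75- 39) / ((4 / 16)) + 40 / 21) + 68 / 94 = -4122615776 / 9101127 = -452.98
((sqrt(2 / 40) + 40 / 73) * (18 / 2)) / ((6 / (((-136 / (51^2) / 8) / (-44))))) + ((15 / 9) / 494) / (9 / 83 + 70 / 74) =sqrt(5) / 44880 + 217608965 / 65507272116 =0.00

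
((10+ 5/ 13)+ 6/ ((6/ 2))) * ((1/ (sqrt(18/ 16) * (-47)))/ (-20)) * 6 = 161 * sqrt(2)/ 3055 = 0.07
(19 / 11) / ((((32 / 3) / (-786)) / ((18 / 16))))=-201609 / 1408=-143.19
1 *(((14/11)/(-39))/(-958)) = 7/205491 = 0.00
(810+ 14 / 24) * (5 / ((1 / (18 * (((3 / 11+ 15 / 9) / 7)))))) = 1556320 / 77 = 20211.95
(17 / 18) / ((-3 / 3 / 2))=-17 / 9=-1.89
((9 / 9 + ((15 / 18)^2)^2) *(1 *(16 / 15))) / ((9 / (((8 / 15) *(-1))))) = -15368 / 164025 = -0.09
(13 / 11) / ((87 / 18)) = 78 / 319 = 0.24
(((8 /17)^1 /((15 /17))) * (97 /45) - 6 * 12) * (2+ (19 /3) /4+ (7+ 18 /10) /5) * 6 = -38330936 /16875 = -2271.46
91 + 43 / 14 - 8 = 1205 / 14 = 86.07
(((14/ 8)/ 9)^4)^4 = 33232930569601/ 7958661109946400884391936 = 0.00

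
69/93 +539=539.74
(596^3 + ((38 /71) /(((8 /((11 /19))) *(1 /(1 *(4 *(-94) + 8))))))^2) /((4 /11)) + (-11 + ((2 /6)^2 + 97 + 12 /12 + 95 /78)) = 686759238745349 /1179594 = 582199671.03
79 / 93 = 0.85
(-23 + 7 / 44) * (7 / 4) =-7035 / 176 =-39.97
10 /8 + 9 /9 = 2.25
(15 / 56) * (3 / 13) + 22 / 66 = 863 / 2184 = 0.40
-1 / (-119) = 1 / 119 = 0.01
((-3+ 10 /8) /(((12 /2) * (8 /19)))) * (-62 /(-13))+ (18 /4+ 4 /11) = 21415 /13728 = 1.56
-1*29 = -29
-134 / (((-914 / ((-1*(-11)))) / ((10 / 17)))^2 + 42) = -405350 / 60484411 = -0.01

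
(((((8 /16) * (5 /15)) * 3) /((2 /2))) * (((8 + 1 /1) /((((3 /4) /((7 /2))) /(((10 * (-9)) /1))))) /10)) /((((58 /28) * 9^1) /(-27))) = 7938 /29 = 273.72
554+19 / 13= 7221 / 13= 555.46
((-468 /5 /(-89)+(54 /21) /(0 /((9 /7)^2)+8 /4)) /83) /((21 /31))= 75237 /1809815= 0.04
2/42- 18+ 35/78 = -9557/546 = -17.50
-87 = -87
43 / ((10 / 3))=129 / 10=12.90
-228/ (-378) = 38/ 63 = 0.60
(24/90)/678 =2/5085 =0.00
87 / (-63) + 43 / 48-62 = -20995 / 336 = -62.49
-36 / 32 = -9 / 8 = -1.12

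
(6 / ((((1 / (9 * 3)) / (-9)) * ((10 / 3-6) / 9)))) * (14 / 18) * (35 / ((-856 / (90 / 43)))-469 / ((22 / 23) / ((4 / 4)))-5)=-1535362864371 / 809776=-1896034.04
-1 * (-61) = 61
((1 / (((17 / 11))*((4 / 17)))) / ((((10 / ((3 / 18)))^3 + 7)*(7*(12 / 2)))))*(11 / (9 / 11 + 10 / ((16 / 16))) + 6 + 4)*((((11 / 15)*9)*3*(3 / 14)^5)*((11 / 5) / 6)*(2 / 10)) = 38547333 / 17595042313408000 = 0.00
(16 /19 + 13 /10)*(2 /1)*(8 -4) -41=-2267 /95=-23.86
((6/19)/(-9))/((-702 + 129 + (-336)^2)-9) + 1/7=3200942/22406643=0.14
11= 11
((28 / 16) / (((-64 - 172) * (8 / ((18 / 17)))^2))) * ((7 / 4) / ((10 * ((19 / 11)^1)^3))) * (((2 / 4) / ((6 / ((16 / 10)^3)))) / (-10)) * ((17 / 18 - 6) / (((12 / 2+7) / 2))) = -1369599 / 11695280900000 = -0.00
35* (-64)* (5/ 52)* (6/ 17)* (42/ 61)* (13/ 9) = -78400/ 1037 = -75.60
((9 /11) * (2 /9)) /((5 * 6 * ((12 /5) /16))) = 4 /99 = 0.04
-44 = -44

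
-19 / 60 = -0.32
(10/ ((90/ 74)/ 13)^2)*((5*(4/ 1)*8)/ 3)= 14807104/ 243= 60934.58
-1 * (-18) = 18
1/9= 0.11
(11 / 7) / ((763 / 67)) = 737 / 5341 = 0.14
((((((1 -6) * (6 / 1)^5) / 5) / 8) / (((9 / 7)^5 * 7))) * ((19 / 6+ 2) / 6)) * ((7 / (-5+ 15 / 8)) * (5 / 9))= 4168136 / 98415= 42.35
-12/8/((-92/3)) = 9/184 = 0.05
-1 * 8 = -8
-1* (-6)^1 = 6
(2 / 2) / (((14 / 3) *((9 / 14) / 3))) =1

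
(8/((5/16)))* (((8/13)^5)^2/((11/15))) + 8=12543864143128/1516443410339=8.27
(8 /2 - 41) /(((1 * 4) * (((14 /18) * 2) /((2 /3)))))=-111 /28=-3.96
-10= -10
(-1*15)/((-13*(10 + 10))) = 0.06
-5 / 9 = -0.56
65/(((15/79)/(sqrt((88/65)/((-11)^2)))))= 158 * sqrt(1430)/165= 36.21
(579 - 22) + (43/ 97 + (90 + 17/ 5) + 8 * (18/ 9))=323419/ 485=666.84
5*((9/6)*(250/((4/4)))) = 1875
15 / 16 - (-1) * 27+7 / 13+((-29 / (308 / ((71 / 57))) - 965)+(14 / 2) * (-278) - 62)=-2688198397 / 912912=-2944.64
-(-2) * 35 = 70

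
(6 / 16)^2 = 9 / 64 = 0.14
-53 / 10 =-5.30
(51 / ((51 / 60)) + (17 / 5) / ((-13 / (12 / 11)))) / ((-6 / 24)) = -238.86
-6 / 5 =-1.20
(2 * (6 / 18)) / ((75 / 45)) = 2 / 5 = 0.40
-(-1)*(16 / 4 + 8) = 12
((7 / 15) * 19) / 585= 133 / 8775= 0.02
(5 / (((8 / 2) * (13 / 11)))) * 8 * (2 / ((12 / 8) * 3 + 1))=40 / 13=3.08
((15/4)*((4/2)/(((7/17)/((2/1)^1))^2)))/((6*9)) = 1445/441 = 3.28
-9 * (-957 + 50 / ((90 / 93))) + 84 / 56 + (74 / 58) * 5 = 473041 / 58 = 8155.88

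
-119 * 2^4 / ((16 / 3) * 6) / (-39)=119 / 78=1.53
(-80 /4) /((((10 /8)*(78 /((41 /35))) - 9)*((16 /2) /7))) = -1435 /6087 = -0.24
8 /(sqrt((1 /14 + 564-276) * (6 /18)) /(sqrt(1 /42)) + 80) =640 /2367-8 * sqrt(4033) /2367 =0.06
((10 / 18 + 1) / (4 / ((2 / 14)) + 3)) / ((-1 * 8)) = -7 / 1116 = -0.01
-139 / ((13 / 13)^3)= -139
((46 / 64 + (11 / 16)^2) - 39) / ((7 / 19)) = -183901 / 1792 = -102.62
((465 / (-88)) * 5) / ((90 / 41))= -6355 / 528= -12.04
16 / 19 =0.84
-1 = -1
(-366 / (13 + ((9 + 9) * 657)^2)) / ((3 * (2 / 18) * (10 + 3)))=-1098 / 1818105757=-0.00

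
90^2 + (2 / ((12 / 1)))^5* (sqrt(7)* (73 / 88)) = 73* sqrt(7) / 684288 + 8100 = 8100.00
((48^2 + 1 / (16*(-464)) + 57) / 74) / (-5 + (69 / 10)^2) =438201575 / 585222784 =0.75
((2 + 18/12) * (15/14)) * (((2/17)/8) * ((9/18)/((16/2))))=15/4352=0.00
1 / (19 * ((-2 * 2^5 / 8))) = -1 / 152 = -0.01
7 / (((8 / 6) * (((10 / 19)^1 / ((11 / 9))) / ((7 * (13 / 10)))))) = 133133 / 1200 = 110.94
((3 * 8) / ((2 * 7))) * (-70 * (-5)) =600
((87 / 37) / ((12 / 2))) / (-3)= -29 / 222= -0.13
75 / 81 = 25 / 27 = 0.93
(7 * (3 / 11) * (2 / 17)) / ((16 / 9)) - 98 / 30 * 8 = -583597 / 22440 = -26.01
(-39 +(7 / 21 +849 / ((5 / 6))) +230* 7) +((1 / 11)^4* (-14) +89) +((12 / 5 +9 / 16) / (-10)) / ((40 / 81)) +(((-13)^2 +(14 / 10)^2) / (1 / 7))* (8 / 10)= 1022080049701 / 281107200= 3635.91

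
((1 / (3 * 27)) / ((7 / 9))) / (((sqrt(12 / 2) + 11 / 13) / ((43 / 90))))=-6149 / 5063310 + 7267 * sqrt(6) / 5063310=0.00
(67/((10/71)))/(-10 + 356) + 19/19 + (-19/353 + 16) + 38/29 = 695343729/35420020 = 19.63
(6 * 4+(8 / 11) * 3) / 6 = 4.36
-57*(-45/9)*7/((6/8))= 2660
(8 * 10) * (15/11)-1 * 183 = -813/11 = -73.91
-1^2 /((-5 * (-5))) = -1 /25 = -0.04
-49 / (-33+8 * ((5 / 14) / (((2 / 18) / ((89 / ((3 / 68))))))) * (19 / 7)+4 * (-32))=-2401 / 6891391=-0.00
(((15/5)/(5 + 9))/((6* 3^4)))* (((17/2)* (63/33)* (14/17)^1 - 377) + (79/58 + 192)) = -108635/1446984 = -0.08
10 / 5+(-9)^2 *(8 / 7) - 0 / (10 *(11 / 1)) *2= 662 / 7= 94.57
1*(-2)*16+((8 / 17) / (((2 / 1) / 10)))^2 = -7648 / 289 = -26.46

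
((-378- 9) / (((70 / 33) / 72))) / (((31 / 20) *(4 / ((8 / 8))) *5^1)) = -459756 / 1085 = -423.74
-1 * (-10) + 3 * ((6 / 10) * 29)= 311 / 5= 62.20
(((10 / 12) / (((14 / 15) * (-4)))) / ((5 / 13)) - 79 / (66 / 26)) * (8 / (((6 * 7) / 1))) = -117169 / 19404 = -6.04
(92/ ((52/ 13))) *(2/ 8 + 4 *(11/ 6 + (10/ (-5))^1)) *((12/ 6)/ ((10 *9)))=-23/ 108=-0.21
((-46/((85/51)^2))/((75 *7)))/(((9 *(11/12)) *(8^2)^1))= -0.00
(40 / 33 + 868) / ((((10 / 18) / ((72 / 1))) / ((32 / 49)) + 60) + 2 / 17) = 3370484736 / 233159927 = 14.46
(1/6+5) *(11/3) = 341/18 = 18.94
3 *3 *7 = 63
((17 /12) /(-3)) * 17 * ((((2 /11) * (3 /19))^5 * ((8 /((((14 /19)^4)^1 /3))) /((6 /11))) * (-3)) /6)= 7803 /667907779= 0.00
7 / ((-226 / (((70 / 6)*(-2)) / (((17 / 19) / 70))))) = 325850 / 5763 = 56.54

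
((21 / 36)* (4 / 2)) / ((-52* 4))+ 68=84857 / 1248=67.99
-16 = -16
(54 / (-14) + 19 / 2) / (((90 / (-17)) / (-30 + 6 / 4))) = 25517 / 840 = 30.38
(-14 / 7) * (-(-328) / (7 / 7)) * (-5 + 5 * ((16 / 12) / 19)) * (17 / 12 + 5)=3346420 / 171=19569.71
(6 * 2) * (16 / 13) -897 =-11469 / 13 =-882.23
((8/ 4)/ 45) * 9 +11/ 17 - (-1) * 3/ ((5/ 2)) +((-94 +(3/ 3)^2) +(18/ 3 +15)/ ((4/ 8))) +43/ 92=-377593/ 7820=-48.29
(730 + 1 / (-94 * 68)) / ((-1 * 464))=-4666159 / 2965888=-1.57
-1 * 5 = -5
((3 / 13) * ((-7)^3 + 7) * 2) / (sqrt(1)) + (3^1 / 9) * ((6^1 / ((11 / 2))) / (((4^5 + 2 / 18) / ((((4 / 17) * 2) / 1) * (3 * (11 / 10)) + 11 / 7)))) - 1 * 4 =-872390056 / 5484115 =-159.08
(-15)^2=225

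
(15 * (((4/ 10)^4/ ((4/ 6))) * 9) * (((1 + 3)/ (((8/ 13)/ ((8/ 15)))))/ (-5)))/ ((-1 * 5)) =0.72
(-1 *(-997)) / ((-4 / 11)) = -10967 / 4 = -2741.75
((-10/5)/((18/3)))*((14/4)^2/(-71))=49/852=0.06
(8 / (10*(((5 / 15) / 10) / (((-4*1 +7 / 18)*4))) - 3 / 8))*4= -16640 / 207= -80.39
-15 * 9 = -135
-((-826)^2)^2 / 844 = -551540924.38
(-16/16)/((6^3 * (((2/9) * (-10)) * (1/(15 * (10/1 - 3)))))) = 7/32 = 0.22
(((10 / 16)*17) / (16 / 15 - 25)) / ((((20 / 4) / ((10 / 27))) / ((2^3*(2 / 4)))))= -425 / 3231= -0.13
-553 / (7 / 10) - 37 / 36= -28477 / 36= -791.03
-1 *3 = -3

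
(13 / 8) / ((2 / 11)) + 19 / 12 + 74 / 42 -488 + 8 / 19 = -3034291 / 6384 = -475.30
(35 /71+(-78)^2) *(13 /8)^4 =12338323439 /290816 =42426.56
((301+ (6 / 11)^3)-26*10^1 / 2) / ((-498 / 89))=-30.59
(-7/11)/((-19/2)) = 14/209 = 0.07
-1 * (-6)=6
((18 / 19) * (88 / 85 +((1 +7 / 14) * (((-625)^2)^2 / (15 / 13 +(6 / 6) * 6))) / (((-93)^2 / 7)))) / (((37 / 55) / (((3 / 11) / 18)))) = 1180267381173319 / 2136193446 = 552509.60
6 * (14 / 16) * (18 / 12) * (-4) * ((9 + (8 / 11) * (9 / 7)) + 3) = -4482 / 11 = -407.45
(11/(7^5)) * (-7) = -11/2401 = -0.00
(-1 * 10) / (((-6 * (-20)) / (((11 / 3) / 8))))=-11 / 288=-0.04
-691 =-691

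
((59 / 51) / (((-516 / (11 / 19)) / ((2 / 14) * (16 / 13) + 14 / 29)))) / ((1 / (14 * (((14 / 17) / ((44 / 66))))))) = -3947867 / 267043803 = -0.01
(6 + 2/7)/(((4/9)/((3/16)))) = 297/112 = 2.65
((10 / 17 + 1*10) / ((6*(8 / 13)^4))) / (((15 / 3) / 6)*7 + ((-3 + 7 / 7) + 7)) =19773 / 17408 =1.14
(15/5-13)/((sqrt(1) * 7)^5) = -10/16807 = -0.00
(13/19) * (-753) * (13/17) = -127257/323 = -393.98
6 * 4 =24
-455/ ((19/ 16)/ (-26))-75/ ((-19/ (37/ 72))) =4543645/ 456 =9964.13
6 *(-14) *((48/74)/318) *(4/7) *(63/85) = -12096/166685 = -0.07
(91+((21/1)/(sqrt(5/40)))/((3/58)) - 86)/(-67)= -17.21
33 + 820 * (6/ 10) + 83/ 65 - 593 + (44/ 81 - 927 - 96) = -5734532/ 5265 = -1089.18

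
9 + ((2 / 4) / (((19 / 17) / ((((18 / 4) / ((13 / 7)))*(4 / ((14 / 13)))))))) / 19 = 6651 / 722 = 9.21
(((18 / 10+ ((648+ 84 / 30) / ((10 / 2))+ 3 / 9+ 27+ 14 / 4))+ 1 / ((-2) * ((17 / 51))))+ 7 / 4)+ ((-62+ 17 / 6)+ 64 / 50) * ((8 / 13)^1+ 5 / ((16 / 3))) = 760781 / 10400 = 73.15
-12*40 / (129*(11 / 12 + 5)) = -1920 / 3053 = -0.63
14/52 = 7/26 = 0.27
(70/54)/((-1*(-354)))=35/9558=0.00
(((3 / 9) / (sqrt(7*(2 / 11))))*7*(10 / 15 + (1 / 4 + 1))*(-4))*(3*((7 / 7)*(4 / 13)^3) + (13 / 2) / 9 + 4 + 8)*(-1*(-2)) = -11651087*sqrt(154) / 355914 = -406.24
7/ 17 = 0.41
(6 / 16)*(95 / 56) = 285 / 448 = 0.64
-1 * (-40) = 40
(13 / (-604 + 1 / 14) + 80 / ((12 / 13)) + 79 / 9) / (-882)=-7261207 / 67115790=-0.11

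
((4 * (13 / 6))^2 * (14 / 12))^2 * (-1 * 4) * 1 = -22391824 / 729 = -30715.81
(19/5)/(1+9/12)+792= 27796/35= 794.17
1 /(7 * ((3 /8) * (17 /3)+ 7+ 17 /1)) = 8 /1463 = 0.01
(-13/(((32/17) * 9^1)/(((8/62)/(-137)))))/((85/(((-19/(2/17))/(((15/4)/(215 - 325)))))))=46189/1146690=0.04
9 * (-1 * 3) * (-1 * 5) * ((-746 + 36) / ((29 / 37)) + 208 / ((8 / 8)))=-2732130 / 29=-94211.38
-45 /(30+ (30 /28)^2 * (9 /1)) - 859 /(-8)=447989 /4216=106.26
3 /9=1 /3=0.33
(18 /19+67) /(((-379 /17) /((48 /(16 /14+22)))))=-1229032 /194427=-6.32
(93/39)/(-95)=-31/1235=-0.03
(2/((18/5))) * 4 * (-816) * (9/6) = -2720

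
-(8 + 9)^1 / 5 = -17 / 5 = -3.40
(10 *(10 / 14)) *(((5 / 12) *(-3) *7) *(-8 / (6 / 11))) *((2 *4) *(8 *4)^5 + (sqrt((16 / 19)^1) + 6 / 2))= 11000 *sqrt(19) / 57 + 738197512250 / 3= 246065838257.86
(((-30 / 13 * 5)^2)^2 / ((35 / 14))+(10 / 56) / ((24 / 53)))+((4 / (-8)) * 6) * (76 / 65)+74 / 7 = 681115714493 / 95964960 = 7097.55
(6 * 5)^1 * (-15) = -450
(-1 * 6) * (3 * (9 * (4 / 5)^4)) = -66.36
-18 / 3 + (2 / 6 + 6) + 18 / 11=65 / 33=1.97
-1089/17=-64.06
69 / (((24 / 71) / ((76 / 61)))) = 31027 / 122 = 254.32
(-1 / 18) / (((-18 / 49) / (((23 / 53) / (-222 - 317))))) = -23 / 188892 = -0.00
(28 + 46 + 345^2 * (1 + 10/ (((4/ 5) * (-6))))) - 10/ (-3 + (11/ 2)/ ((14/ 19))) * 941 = -13097759/ 100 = -130977.59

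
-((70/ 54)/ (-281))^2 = -0.00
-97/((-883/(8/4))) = 194/883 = 0.22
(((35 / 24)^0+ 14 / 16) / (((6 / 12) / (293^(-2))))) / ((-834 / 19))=-95 / 95464088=-0.00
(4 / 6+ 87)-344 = -769 / 3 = -256.33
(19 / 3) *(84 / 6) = 266 / 3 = 88.67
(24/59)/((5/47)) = 1128/295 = 3.82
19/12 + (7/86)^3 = 3022295/1908168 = 1.58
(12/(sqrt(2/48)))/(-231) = -8 * sqrt(6)/77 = -0.25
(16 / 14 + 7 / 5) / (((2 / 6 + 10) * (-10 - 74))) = -89 / 30380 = -0.00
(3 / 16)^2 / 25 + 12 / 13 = 0.92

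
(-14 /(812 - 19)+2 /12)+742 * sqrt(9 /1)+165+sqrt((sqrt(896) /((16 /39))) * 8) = 2 * 14^(1 /4) * sqrt(39)+11377087 /4758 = 2415.31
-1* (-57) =57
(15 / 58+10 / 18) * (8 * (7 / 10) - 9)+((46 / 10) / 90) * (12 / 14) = -248873 / 91350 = -2.72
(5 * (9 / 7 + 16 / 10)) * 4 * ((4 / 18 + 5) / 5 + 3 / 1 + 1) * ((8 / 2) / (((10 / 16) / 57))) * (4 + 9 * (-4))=-3398611.14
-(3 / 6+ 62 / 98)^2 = -12321 / 9604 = -1.28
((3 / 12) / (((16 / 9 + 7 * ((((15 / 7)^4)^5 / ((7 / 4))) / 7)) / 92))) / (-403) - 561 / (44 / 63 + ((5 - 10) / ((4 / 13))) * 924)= 15500421186269166425742874366509 / 414845183058693333353454766514276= 0.04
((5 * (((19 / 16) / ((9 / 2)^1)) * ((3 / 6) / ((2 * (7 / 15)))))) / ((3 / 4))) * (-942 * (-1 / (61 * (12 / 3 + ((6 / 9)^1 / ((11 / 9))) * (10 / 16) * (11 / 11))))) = 820325 / 244671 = 3.35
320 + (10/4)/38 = 24325/76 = 320.07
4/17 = 0.24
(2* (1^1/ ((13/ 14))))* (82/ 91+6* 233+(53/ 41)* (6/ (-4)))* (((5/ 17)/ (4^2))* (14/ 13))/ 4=364844585/ 24500944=14.89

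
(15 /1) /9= 5 /3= 1.67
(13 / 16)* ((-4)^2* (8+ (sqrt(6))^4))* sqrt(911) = 572* sqrt(911) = 17264.55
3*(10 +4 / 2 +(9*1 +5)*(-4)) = -132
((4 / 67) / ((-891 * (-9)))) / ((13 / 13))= 4 / 537273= 0.00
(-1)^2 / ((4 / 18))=9 / 2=4.50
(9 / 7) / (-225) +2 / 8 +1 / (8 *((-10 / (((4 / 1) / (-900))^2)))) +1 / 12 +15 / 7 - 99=-2736612007 / 28350000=-96.53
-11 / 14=-0.79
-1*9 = -9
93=93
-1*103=-103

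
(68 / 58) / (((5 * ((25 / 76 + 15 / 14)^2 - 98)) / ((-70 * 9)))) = 1212474816 / 788258483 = 1.54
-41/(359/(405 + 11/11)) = -16646/359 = -46.37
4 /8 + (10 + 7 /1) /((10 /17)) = 147 /5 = 29.40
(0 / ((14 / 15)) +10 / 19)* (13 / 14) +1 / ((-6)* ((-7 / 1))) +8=6793 / 798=8.51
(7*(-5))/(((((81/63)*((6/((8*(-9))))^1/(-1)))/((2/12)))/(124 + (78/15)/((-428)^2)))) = -2782565597/412164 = -6751.11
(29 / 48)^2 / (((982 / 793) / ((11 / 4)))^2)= 63992303089 / 35548839936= 1.80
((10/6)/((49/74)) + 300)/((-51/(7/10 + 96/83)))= -6852827/622251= -11.01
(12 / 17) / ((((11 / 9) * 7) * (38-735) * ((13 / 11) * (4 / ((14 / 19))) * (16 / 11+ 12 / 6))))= -297 / 55607357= -0.00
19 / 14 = 1.36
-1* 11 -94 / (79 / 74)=-7825 / 79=-99.05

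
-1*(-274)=274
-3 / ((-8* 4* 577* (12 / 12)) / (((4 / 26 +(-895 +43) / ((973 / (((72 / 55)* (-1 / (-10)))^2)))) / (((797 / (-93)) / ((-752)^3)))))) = 492429723035675904 / 439901775438125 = 1119.41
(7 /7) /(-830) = -0.00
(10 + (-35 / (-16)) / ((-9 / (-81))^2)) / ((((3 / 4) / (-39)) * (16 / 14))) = -272545 / 32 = -8517.03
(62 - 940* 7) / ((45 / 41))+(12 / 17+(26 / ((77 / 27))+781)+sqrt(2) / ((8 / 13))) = -303231127 / 58905+13* sqrt(2) / 8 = -5145.50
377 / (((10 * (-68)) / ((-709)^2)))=-278692.26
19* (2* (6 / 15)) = 76 / 5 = 15.20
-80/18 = -40/9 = -4.44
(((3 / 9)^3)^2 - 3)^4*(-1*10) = -228349797312160 / 282429536481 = -808.52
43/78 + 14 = 1135/78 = 14.55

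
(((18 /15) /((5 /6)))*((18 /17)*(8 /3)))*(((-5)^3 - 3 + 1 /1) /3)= -73152 /425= -172.12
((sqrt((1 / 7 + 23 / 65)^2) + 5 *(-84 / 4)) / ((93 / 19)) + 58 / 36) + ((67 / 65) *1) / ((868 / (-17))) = -10033333 / 507780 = -19.76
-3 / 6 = -1 / 2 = -0.50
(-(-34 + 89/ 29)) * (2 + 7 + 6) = 13455/ 29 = 463.97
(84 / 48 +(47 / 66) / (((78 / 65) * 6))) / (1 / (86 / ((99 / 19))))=3589081 / 117612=30.52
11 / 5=2.20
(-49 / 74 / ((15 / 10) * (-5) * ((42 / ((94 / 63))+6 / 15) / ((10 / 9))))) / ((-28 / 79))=-0.01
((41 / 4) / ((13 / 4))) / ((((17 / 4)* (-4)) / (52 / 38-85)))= 65149 / 4199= 15.52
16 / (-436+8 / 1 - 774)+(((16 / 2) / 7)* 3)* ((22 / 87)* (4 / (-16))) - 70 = -70.23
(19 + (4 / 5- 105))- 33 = -591 / 5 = -118.20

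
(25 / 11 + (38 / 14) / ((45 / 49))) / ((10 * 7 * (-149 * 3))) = -1294 / 7744275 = -0.00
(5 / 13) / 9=5 / 117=0.04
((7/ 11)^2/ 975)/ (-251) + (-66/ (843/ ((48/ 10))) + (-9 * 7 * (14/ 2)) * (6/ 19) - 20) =-25238440664501/ 158096999775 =-159.64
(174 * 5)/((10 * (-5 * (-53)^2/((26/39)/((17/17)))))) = -58/14045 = -0.00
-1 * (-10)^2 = -100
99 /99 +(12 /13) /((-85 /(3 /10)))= 1.00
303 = 303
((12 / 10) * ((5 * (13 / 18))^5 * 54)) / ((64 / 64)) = 232058125 / 5832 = 39790.49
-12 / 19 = -0.63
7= 7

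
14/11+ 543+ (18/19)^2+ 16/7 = 15217633/27797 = 547.46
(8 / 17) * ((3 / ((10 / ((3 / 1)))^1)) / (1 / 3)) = 108 / 85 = 1.27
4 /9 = 0.44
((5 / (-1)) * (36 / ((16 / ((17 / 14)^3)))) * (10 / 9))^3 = -1852935570265625 / 165288374272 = -11210.32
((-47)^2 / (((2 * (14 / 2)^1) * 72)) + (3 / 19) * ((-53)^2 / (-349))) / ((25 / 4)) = 6153463 / 41775300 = 0.15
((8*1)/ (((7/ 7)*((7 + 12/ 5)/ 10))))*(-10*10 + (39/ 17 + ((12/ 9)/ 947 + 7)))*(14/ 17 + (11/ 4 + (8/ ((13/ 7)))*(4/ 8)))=-2217975750200/ 501660939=-4421.26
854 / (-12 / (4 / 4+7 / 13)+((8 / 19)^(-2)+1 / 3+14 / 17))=-13937280 / 16361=-851.86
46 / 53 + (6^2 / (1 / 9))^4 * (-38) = -22194200600018 / 53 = -418758501887.13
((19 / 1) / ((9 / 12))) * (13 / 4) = 82.33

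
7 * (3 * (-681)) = -14301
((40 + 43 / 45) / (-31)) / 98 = -1843 / 136710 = -0.01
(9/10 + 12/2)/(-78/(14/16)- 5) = -483/6590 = -0.07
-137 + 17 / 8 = -1079 / 8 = -134.88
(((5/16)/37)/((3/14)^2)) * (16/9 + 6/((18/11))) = 12005/11988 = 1.00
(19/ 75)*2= 38/ 75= 0.51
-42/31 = -1.35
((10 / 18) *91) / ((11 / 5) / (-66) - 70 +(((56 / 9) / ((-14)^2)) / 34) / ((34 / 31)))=-4602325 / 6375407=-0.72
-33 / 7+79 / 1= 520 / 7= 74.29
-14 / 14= -1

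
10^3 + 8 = 1008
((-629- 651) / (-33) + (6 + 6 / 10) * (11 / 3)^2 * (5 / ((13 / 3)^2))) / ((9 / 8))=2784712 / 50193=55.48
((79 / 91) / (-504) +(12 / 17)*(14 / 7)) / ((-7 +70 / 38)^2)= 0.05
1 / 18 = 0.06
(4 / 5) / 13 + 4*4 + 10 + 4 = 30.06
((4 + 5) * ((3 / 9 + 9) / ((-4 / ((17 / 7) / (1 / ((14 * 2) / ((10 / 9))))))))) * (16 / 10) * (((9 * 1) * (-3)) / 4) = 347004 / 25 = 13880.16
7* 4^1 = 28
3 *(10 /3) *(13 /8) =65 /4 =16.25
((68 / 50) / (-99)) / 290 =-17 / 358875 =-0.00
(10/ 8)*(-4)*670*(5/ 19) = -16750/ 19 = -881.58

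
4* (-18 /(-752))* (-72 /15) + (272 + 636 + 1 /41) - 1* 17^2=618.56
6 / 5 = 1.20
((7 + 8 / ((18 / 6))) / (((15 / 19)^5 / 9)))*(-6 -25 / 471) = -204721389221 / 119221875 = -1717.15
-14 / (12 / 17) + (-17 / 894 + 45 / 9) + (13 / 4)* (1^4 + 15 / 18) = -31805 / 3576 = -8.89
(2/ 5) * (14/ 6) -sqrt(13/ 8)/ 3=14/ 15 -sqrt(26)/ 12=0.51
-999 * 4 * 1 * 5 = -19980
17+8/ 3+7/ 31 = 19.89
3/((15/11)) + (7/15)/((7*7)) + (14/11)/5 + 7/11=3581/1155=3.10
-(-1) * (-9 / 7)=-9 / 7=-1.29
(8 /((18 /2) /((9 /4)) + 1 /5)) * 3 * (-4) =-160 /7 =-22.86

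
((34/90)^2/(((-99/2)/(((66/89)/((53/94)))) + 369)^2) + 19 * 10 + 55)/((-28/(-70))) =26648977957501/43508535210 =612.50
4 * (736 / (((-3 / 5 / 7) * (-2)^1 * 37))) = 51520 / 111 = 464.14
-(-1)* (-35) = -35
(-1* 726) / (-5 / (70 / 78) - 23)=2541 / 100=25.41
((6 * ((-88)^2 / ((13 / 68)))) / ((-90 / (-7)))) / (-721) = -526592 / 20085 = -26.22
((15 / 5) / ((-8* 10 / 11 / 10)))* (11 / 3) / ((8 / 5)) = -605 / 64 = -9.45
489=489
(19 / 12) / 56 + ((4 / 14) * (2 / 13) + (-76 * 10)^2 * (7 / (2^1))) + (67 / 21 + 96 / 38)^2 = 133887917720987 / 66227616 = 2021632.75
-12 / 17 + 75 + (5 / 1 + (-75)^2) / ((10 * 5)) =15886 / 85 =186.89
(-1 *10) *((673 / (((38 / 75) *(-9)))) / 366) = 84125 / 20862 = 4.03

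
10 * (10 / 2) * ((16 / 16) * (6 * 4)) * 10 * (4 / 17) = 48000 / 17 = 2823.53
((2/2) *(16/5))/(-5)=-16/25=-0.64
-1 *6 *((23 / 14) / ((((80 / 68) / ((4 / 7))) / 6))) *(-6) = 172.36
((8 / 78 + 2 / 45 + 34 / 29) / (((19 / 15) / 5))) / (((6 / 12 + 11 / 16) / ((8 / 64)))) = 0.55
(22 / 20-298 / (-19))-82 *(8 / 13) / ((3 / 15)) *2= -1204943 / 2470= -487.83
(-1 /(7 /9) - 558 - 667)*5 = -6131.43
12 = 12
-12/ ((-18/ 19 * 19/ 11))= 22/ 3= 7.33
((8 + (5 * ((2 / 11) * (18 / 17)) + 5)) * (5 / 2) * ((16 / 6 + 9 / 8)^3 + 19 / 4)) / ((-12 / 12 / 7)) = -74865790475 / 5170176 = -14480.32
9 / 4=2.25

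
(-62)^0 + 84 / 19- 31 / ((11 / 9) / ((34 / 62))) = -1774 / 209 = -8.49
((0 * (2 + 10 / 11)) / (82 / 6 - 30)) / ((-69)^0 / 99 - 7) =0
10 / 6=5 / 3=1.67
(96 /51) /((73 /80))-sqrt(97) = 2560 /1241-sqrt(97) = -7.79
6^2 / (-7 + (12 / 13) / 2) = -468 / 85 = -5.51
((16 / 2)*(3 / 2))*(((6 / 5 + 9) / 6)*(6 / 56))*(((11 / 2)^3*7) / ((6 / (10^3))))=1697025 / 4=424256.25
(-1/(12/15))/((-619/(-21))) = -105/2476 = -0.04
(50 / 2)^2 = 625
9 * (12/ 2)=54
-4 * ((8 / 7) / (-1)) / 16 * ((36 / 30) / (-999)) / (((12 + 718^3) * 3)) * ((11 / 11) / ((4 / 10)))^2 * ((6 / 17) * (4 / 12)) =-5 / 22001677816482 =-0.00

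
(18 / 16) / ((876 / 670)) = 1005 / 1168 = 0.86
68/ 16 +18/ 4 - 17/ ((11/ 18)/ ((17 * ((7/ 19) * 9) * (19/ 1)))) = -1310519/ 44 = -29784.52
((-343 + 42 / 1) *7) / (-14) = 301 / 2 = 150.50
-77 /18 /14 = -11 /36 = -0.31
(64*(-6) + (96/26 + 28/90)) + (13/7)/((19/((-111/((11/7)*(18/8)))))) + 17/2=-91592419/244530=-374.57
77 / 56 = 11 / 8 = 1.38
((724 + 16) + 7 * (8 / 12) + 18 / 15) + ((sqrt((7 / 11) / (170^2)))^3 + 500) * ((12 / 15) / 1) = 7 * sqrt(77) / 743091250 + 17188 / 15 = 1145.87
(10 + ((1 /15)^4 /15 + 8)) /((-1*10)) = -13668751 /7593750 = -1.80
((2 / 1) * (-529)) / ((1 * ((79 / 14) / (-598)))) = 8857576 / 79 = 112121.22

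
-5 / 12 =-0.42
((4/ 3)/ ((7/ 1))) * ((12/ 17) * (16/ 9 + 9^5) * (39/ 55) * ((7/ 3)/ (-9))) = -1459.60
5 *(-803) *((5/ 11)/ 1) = -1825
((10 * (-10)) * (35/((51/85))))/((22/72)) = -210000/11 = -19090.91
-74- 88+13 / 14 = -2255 / 14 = -161.07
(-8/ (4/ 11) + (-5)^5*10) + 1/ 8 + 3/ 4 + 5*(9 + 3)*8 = -246329/ 8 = -30791.12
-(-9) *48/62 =216/31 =6.97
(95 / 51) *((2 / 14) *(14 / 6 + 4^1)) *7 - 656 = -98563 / 153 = -644.20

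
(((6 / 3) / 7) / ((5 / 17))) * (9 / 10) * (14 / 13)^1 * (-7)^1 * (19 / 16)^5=-2651902029 / 170393600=-15.56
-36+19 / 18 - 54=-1601 / 18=-88.94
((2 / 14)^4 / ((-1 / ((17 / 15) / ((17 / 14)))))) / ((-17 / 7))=2 / 12495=0.00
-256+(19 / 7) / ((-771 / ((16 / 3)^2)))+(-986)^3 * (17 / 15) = -263847778155992 / 242865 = -1086396879.57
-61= -61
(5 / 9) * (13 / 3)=65 / 27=2.41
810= 810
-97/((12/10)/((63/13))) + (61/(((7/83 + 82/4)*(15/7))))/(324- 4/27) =-126794432751/323681020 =-391.73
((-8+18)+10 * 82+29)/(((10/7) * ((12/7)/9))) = 3156.82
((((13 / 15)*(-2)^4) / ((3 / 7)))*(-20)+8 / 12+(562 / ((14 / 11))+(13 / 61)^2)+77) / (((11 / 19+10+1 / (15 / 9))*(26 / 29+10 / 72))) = -165111166790 / 14951264517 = -11.04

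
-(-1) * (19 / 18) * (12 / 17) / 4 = 19 / 102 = 0.19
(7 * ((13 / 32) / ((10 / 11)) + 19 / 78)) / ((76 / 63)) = 4.01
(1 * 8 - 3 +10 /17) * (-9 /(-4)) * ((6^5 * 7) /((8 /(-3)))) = -4363065 /17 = -256650.88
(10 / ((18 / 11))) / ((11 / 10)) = 50 / 9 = 5.56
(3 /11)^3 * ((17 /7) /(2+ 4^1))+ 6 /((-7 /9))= -143595 /18634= -7.71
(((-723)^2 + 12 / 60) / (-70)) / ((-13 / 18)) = 3360402 / 325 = 10339.70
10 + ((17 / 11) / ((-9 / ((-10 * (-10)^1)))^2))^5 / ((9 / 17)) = 2413756900050539510310890590 / 5053951031089059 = 477597999110.49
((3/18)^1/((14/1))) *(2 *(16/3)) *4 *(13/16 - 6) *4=-664/63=-10.54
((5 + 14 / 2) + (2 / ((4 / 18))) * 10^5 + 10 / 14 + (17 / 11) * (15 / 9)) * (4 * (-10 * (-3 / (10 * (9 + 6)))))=831614128 / 1155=720012.23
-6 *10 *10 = -600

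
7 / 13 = 0.54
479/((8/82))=19639/4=4909.75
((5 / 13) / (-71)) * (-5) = 25 / 923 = 0.03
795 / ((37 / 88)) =69960 / 37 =1890.81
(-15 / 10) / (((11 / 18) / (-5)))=135 / 11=12.27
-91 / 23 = -3.96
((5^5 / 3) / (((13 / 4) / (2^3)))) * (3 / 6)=1282.05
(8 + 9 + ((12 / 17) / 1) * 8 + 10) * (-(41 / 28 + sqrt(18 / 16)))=-22755 / 476 - 1665 * sqrt(2) / 68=-82.43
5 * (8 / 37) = 40 / 37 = 1.08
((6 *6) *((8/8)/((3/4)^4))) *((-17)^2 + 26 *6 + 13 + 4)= 52565.33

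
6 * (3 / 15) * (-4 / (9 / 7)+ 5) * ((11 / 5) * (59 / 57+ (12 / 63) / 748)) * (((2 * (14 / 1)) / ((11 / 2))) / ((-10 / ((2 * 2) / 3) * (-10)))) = 3296 / 9405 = 0.35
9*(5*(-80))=-3600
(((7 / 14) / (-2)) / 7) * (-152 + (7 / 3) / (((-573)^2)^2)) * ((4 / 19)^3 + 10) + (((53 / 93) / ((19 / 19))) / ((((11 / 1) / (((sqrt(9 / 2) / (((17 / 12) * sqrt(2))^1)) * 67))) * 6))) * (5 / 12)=19655663059958973738997 / 360049222276143720012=54.59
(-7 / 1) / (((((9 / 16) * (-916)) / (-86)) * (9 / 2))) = -4816 / 18549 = -0.26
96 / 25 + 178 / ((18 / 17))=38689 / 225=171.95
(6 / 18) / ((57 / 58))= 58 / 171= 0.34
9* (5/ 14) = 45/ 14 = 3.21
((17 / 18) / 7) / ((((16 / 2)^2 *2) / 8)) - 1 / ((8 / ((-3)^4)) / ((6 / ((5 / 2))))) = -24.29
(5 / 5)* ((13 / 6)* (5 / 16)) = 65 / 96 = 0.68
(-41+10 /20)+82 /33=-2509 /66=-38.02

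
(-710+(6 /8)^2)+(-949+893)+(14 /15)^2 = -2752439 /3600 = -764.57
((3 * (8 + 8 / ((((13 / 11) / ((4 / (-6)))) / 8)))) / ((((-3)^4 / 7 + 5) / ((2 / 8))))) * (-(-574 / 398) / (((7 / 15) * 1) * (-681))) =196595 / 34060442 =0.01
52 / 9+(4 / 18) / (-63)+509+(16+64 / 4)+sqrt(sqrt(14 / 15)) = 14^(1 / 4) * 15^(3 / 4) / 15+310021 / 567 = 547.76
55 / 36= 1.53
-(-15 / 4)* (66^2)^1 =16335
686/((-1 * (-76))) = 343/38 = 9.03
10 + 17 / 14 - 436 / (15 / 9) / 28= 131 / 70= 1.87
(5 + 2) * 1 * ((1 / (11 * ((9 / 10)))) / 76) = 35 / 3762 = 0.01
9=9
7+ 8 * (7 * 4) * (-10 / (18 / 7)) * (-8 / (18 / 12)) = 125629 / 27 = 4652.93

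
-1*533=-533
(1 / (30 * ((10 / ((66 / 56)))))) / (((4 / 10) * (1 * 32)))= 11 / 35840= 0.00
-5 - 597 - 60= -662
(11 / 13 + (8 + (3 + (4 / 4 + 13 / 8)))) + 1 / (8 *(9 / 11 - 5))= 69087 / 4784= 14.44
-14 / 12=-1.17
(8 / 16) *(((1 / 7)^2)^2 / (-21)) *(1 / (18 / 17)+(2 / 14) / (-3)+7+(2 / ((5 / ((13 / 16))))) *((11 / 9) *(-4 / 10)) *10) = -1987 / 31765230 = -0.00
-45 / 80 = -9 / 16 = -0.56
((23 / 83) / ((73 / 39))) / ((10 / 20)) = 1794 / 6059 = 0.30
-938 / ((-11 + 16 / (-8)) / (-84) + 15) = -1176 / 19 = -61.89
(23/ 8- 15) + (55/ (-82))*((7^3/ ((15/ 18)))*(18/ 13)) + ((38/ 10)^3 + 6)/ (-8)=-107130111/ 266500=-401.99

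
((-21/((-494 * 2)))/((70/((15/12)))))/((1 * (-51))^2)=1/6852768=0.00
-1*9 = -9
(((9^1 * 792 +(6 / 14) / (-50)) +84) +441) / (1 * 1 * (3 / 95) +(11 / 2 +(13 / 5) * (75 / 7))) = 229.21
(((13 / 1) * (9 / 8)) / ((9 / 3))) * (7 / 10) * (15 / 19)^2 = 12285 / 5776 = 2.13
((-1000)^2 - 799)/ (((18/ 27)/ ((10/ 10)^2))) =2997603/ 2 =1498801.50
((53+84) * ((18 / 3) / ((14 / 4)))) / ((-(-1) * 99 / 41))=22468 / 231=97.26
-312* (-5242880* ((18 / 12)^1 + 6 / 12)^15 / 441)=17867063951360 / 147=121544652730.34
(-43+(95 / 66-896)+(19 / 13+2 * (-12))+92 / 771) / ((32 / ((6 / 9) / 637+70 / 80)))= -945015852383 / 35958354432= -26.28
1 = 1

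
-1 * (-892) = 892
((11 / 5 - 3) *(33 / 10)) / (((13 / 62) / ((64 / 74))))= -130944 / 12025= -10.89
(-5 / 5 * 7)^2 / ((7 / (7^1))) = 49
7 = 7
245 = 245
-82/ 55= -1.49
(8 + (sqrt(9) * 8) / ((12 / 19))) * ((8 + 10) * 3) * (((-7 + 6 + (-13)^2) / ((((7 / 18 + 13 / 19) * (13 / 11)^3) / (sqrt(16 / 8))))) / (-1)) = -189961257024 * sqrt(2) / 806299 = -333183.83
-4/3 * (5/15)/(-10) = 2/45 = 0.04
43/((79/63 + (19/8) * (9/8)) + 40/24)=173376/22549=7.69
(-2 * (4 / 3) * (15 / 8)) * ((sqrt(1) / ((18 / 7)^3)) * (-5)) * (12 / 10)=1.76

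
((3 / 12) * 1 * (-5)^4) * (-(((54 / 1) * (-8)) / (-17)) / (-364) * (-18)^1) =-303750 / 1547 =-196.35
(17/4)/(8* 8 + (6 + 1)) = 17/284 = 0.06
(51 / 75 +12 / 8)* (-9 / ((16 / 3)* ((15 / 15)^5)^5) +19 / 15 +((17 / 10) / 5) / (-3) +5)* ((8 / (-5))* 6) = -584131 / 6250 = -93.46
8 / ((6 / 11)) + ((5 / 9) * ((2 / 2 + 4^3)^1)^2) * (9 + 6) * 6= 633794 / 3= 211264.67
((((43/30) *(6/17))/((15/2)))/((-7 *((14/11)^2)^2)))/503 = -629563/86229994200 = -0.00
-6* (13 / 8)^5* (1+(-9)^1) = 1113879 / 2048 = 543.89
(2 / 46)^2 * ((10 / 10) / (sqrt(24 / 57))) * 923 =2.69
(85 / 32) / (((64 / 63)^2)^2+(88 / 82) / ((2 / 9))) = 54899069085 / 121822468288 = 0.45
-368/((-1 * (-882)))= -184/441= -0.42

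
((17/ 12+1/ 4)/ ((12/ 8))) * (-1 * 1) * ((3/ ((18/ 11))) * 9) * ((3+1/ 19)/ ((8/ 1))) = -1595/ 228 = -7.00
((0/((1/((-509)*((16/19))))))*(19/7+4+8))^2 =0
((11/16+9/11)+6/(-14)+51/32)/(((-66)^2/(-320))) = -32905/167706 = -0.20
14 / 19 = 0.74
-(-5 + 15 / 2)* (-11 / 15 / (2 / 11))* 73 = 8833 / 12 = 736.08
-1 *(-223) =223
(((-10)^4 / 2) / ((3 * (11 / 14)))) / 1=2121.21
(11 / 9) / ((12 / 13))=143 / 108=1.32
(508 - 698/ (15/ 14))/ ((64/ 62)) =-8339/ 60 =-138.98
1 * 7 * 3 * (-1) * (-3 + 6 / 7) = 45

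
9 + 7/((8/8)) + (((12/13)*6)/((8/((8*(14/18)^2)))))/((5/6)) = 3904/195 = 20.02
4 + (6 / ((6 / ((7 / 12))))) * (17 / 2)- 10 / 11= 2125 / 264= 8.05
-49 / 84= -7 / 12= -0.58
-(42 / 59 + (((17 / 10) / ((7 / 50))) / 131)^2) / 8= -35743613 / 396899608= -0.09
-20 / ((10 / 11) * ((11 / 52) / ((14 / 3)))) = -1456 / 3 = -485.33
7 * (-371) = -2597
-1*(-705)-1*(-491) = 1196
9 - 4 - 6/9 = 13/3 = 4.33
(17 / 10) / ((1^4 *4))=17 / 40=0.42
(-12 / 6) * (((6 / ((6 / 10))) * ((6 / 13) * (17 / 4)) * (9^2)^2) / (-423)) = 371790 / 611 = 608.49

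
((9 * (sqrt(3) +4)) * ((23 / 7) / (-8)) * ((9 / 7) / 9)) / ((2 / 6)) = -621 / 98 - 621 * sqrt(3) / 392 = -9.08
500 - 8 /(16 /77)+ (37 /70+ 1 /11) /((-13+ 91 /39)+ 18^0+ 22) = 461.55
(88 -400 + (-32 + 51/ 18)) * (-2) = 2047/ 3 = 682.33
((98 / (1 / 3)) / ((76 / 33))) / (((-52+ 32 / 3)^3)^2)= 0.00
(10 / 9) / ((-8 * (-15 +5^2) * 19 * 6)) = -1 / 8208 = -0.00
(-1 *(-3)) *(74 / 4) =111 / 2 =55.50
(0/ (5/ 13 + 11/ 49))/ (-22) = 0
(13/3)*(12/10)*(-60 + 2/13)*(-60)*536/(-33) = -3336064/11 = -303278.55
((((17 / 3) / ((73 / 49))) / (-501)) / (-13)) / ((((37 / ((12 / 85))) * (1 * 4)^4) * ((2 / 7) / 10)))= 0.00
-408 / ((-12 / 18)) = 612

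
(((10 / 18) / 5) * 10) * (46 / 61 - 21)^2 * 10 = 152522500 / 33489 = 4554.41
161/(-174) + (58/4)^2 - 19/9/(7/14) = 214127/1044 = 205.10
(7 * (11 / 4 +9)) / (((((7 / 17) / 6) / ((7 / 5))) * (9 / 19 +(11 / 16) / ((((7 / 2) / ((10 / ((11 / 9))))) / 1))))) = 1487738 / 1845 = 806.36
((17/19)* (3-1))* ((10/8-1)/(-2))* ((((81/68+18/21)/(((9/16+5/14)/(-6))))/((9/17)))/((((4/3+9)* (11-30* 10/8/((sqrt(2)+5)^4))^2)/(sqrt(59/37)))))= -65376174076200000* sqrt(4366)/39338561725012904602519+4913193778543385400* sqrt(2183)/39338561725012904602519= 0.01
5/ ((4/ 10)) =25/ 2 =12.50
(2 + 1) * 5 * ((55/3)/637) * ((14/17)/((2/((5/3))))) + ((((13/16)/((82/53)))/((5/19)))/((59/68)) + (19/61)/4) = 2.67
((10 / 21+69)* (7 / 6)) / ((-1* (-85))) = 1459 / 1530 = 0.95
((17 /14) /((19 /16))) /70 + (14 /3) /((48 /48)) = 4.68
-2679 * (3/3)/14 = -2679/14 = -191.36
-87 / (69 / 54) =-1566 / 23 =-68.09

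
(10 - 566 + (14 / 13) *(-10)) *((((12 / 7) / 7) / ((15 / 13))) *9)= -1082.64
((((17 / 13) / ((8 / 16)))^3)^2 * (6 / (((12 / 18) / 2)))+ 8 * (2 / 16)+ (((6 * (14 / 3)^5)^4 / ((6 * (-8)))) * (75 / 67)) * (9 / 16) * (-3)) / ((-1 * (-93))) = 631016700473382524591577644977 / 47950614423667917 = 13159720851500.07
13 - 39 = -26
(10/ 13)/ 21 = 0.04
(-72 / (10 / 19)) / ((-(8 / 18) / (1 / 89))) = 3.46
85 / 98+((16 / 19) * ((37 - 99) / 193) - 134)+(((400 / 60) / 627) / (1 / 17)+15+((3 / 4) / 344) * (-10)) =-1447140002015 / 12238568496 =-118.24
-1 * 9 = -9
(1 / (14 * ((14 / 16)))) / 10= 2 / 245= 0.01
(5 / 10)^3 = 1 / 8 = 0.12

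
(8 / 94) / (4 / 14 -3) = -28 / 893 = -0.03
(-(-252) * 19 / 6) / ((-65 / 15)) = -2394 / 13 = -184.15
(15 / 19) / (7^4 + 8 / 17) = 51 / 155135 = 0.00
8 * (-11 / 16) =-11 / 2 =-5.50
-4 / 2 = -2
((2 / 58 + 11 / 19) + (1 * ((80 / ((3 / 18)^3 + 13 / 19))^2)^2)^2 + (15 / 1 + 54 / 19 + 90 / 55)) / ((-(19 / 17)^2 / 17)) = -365491327012112840588390005297255349256129436502371 / 811456547171184953043189892351391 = -450413923316350732.80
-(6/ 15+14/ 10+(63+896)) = -4804/ 5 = -960.80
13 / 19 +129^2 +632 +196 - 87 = 17382.68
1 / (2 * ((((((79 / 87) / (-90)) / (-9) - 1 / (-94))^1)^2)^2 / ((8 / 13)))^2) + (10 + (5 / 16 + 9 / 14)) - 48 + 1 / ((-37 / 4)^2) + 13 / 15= 2323281172616286525589525040321427374431472374719698353 / 4486449199019135054969442245691817267440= 517844083272852.31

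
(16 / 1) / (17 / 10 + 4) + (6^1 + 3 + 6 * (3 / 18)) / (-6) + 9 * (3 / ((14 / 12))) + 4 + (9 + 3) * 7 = 44801 / 399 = 112.28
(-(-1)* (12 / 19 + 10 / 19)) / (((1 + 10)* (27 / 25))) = 50 / 513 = 0.10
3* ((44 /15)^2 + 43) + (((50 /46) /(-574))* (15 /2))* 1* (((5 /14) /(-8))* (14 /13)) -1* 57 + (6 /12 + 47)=29927596001 /205951200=145.31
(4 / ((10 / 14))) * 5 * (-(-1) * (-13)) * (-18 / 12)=546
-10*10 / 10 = -10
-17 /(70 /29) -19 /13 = -8.50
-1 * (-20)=20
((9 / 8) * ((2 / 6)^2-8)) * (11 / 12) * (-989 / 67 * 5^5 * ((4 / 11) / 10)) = 43886875 / 3216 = 13646.42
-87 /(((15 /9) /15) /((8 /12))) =-522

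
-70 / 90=-7 / 9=-0.78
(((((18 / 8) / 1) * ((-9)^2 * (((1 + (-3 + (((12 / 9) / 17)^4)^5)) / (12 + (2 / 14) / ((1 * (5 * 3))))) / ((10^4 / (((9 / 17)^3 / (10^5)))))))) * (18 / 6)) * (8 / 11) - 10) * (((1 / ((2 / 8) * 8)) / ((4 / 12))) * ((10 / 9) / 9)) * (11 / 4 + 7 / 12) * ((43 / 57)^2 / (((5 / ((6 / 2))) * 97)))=-186666939765418023553007407316087379467757978559 / 8590445874917987831395843589083199522972385000000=-0.02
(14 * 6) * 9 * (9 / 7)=972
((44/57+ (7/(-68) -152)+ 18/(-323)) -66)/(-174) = 1.25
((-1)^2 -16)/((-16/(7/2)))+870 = 27945/32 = 873.28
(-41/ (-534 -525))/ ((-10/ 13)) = -533/ 10590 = -0.05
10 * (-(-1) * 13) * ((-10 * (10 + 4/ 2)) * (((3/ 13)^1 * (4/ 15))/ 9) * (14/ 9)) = -4480/ 27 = -165.93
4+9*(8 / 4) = 22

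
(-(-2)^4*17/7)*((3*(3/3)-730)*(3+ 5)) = 1581952/7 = 225993.14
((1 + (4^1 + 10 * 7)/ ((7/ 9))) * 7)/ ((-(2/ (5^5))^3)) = -20538330078125/ 8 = -2567291259765.62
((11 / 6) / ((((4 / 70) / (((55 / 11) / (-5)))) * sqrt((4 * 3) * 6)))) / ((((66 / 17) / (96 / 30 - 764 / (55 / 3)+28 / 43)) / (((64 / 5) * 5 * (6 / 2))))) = 7096208 * sqrt(2) / 1419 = 7072.27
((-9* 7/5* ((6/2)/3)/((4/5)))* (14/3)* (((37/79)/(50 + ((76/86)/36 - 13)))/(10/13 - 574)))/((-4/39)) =-13175071/833116304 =-0.02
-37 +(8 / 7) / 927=-240085 / 6489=-37.00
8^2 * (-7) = -448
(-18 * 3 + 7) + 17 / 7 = -312 / 7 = -44.57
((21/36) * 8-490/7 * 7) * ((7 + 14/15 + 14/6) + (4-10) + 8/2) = -180544/45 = -4012.09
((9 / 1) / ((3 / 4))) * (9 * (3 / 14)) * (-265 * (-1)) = 42930 / 7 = 6132.86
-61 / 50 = -1.22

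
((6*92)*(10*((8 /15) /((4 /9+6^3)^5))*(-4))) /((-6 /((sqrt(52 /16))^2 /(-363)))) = -1961739 /53033484036416752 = -0.00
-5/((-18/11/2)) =55/9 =6.11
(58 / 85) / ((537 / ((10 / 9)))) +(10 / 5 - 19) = -1396621 / 82161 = -17.00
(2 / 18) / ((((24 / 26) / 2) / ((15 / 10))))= 13 / 36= 0.36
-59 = -59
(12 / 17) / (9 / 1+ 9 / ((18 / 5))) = 0.06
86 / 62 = 43 / 31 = 1.39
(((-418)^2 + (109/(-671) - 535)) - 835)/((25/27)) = 125626059/671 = 187222.14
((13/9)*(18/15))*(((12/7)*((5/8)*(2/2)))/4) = 13/28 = 0.46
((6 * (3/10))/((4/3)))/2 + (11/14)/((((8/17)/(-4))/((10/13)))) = -16243/3640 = -4.46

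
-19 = -19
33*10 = 330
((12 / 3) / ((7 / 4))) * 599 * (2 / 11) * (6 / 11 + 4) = 958400 / 847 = 1131.52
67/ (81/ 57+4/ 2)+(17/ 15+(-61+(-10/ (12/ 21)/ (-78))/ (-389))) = -814837/ 20228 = -40.28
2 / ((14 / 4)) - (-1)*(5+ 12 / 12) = 46 / 7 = 6.57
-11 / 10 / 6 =-11 / 60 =-0.18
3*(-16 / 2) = -24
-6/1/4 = -1.50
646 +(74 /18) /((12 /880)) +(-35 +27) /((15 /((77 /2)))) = 125138 /135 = 926.95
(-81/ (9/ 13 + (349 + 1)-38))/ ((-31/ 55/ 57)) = 220077/ 8401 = 26.20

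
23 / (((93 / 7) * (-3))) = -161 / 279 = -0.58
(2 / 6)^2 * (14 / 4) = 7 / 18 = 0.39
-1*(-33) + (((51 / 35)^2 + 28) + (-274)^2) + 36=92089526 / 1225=75175.12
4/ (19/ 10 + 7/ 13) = 520/ 317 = 1.64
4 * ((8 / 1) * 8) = 256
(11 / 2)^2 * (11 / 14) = 1331 / 56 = 23.77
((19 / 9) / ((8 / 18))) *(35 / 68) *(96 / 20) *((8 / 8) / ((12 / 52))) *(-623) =-1077167 / 34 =-31681.38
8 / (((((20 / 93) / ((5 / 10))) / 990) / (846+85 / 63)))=15603088.29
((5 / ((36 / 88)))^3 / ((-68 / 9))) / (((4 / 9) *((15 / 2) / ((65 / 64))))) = -2162875 / 29376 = -73.63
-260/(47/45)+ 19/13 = -151207/611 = -247.47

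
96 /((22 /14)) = 672 /11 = 61.09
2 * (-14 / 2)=-14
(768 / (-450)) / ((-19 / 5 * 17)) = 128 / 4845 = 0.03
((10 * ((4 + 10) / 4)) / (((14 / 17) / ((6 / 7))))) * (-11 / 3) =-935 / 7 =-133.57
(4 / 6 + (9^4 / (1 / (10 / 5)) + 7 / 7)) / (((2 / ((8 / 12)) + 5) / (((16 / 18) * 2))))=2916.37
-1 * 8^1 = -8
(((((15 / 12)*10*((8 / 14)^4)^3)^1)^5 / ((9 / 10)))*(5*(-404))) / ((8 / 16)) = -16388186959750549702549379039100928000000000000 / 4572196746656610287899693778869948515951910723524009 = -0.00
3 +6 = 9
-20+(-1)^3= -21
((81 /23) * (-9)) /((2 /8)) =-2916 /23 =-126.78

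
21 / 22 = 0.95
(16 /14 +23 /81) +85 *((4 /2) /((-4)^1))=-46577 /1134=-41.07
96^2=9216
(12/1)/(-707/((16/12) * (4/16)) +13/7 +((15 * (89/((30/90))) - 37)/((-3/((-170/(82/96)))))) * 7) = 574/88041141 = 0.00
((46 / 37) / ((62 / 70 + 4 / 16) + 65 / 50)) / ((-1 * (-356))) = 1610 / 1122913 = 0.00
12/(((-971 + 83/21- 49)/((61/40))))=-3843/213370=-0.02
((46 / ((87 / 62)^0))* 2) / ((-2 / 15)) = -690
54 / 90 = 3 / 5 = 0.60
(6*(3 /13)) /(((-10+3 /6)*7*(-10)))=18 /8645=0.00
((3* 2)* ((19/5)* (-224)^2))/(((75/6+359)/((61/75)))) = 2504.61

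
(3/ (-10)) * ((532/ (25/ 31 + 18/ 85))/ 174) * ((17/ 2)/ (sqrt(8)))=-2.71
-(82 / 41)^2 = -4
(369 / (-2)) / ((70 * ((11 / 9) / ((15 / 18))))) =-1107 / 616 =-1.80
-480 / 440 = -12 / 11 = -1.09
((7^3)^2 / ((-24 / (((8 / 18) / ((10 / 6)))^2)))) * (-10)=470596 / 135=3485.90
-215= -215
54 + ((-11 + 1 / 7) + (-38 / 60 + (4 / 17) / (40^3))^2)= 202958065974463 / 4660992000000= 43.54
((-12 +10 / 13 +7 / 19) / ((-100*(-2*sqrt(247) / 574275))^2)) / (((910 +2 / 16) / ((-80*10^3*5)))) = 159354944.38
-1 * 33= -33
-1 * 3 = -3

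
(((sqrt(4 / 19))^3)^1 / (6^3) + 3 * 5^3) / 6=sqrt(19) / 58482 + 125 / 2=62.50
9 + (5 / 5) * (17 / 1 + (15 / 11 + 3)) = 334 / 11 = 30.36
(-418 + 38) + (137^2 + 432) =18821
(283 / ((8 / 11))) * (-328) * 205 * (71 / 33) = -168881665 / 3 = -56293888.33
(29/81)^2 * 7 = 5887/6561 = 0.90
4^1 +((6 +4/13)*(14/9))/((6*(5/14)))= 15056/1755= 8.58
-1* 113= -113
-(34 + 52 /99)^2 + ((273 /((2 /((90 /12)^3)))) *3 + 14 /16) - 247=26865669203 /156816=171319.69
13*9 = 117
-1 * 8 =-8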